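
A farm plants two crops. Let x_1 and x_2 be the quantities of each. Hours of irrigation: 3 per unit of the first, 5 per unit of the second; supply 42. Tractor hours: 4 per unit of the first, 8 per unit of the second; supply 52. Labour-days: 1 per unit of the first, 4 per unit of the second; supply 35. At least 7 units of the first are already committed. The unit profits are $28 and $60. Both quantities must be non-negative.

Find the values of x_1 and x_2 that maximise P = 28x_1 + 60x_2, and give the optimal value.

Vertices and P = 28x_1 + 60x_2:
  (13, 0) → P = 364
  (7, 0) → P = 196
  (7, 3) → P = 376

The optimum lies where 4x_1 + 8x_2 = 52 and x_1 = 7.
Solving simultaneously gives x_1 = 7, x_2 = 3.

x_1 = 7, x_2 = 3, maximum P = 376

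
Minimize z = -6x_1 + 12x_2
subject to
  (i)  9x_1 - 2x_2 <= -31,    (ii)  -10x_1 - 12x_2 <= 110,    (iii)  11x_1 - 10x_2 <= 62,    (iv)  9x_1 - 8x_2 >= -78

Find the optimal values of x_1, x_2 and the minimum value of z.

x_1 = -37/8, x_2 = -85/16, minimum z = -36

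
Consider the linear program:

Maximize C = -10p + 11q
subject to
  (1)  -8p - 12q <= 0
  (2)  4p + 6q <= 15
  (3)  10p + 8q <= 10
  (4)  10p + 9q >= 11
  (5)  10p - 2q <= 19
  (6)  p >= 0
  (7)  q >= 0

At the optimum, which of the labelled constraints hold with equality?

Extreme points and C = -10p + 11q:
  (1/5, 1) → C = 9
  (0, 5/4) → C = 55/4
  (0, 11/9) → C = 121/9

The maximum is at (0, 5/4). Substituting into each constraint, equality holds for (3) and (6); the remaining constraints have slack.

(3) and (6)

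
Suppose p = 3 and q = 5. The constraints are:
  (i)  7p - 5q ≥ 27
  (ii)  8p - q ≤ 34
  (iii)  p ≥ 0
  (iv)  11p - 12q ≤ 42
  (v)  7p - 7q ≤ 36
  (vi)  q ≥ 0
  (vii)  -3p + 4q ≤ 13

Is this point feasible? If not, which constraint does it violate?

Constraint (i): 7p - 5q = -4, which is not ≥ 27. All other constraints are satisfied.

not feasible — violates (i)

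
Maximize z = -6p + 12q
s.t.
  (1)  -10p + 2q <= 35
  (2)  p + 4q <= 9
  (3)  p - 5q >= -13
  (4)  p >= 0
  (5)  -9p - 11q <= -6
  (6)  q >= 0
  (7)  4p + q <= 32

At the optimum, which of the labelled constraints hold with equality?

Vertices and z = -6p + 12q:
  (0, 9/4) → z = 27
  (119/15, 4/15) → z = -222/5
  (0, 6/11) → z = 72/11
  (2/3, 0) → z = -4
  (8, 0) → z = -48

The maximum is at (0, 9/4). Substituting into each constraint, equality holds for (2) and (4); the remaining constraints have slack.

(2) and (4)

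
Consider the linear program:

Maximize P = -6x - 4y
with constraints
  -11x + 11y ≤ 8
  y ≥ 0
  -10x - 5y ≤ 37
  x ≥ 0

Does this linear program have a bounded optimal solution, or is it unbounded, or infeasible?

Extreme points and P = -6x - 4y:
  (0, 8/11) → P = -32/11
  (0, 0) → P = 0
The feasible region has finitely many vertices and no improving ray; the maximum is 0 at (0, 0).

bounded optimum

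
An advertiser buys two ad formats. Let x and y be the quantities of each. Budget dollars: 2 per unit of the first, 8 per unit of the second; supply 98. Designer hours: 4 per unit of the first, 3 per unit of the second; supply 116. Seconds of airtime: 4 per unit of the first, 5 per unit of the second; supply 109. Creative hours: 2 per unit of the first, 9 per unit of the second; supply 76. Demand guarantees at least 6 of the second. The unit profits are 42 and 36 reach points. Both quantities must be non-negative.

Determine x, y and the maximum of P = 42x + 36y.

The optimum lies where 2x + 9y = 76 and y = 6.
Solving simultaneously gives x = 11, y = 6.

x = 11, y = 6, maximum P = 678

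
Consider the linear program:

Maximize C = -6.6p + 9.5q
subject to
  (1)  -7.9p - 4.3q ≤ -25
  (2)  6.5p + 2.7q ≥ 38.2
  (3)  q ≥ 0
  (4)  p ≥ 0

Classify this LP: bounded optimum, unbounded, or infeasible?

unbounded

From the feasible point (382/65, 0), moving in the direction (0, 1) keeps every constraint satisfied while C increases without bound.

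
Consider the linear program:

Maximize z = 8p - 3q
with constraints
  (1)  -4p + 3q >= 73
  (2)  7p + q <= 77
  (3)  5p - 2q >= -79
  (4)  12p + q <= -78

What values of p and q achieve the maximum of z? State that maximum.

Vertices and z = 8p - 3q:
  (-13, 7) → z = -125
  (-307/40, 141/10) → z = -1037/10
  (-235/29, 558/29) → z = -3554/29

The optimum lies where -4p + 3q = 73 and 12p + q = -78.
Solving simultaneously gives p = -307/40, q = 141/10.

p = -307/40, q = 141/10, maximum z = -1037/10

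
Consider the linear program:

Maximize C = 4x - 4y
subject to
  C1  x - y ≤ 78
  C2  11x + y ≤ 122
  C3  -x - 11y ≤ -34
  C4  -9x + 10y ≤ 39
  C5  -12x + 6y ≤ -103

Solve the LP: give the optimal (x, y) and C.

Vertices and C = 4x - 4y:
  (109/10, 21/10) → C = 176/5
  (835/78, 331/78) → C = 336/13
  (1337/138, 305/138) → C = 688/23

x = 109/10, y = 21/10, maximum C = 176/5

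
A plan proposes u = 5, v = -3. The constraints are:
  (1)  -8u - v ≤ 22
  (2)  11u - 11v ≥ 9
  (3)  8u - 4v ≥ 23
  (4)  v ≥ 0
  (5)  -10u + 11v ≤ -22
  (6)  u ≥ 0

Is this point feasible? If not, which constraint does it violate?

Constraint (4): v = -3, which is not ≥ 0. All other constraints are satisfied.

not feasible — violates (4)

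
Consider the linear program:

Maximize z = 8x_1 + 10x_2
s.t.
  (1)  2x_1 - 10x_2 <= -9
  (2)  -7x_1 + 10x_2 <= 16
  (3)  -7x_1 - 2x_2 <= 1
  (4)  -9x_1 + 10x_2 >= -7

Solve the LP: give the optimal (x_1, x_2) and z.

Feasible corners and z = 8x_1 + 10x_2:
  (-14/37, 61/74) → z = 193/37
  (16/7, 19/14) → z = 223/7
  (-1/2, 5/4) → z = 17/2
  (23/2, 193/20) → z = 377/2

At the optimal vertex, -7x_1 + 10x_2 = 16 and -9x_1 + 10x_2 = -7.
Solving simultaneously gives x_1 = 23/2, x_2 = 193/20.

x_1 = 23/2, x_2 = 193/20, maximum z = 377/2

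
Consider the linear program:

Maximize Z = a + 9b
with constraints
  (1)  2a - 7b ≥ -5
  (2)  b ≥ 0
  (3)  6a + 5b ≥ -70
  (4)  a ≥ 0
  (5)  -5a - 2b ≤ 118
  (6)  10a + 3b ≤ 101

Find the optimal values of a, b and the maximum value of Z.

a = 173/19, b = 63/19, maximum Z = 740/19

Corner points and Z = a + 9b:
  (0, 5/7) → Z = 45/7
  (173/19, 63/19) → Z = 740/19
  (0, 0) → Z = 0
  (101/10, 0) → Z = 101/10

At the optimal vertex, 2a - 7b = -5 and 10a + 3b = 101.
Solving simultaneously gives a = 173/19, b = 63/19.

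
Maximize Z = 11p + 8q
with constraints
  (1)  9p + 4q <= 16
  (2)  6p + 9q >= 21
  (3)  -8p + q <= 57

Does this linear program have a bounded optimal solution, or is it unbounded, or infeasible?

Feasible corners and Z = 11p + 8q:
  (20/19, 31/19) → Z = 468/19
  (-212/41, 641/41) → Z = 2796/41
  (-82/13, 85/13) → Z = -222/13
The feasible region has finitely many vertices and no improving ray; the maximum is 2796/41 at (-212/41, 641/41).

bounded optimum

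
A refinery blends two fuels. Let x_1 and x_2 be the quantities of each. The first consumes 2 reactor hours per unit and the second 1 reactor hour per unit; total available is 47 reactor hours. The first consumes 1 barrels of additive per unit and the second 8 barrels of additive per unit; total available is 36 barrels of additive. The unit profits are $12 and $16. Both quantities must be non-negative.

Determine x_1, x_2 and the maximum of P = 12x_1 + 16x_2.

x_1 = 68/3, x_2 = 5/3, maximum P = 896/3

Vertices and P = 12x_1 + 16x_2:
  (0, 0) → P = 0
  (0, 9/2) → P = 72
  (47/2, 0) → P = 282
  (68/3, 5/3) → P = 896/3

The optimum lies where 2x_1 + x_2 = 47 and x_1 + 8x_2 = 36.
Solving simultaneously gives x_1 = 68/3, x_2 = 5/3.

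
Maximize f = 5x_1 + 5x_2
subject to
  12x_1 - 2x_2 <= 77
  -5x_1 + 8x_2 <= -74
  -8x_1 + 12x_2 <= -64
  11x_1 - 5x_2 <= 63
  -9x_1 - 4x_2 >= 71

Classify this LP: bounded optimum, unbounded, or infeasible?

Corner points and f = 5x_1 + 5x_2:
  (-94, -68) → f = -810
  (-68/23, -1021/92) → f = -6465/92
  (-103/89, -1348/89) → f = -7255/89
The feasible region has finitely many vertices and no improving ray; the maximum is -6465/92 at (-68/23, -1021/92).

bounded optimum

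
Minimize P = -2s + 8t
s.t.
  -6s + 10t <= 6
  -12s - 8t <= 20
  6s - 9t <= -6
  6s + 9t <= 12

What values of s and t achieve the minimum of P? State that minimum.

Feasible corners and P = -2s + 8t:
  (-31/21, -2/7) → P = 2/3
  (-1, 0) → P = 2
  (-19/13, -4/13) → P = 6/13

At the optimal vertex, -12s - 8t = 20 and 6s - 9t = -6.
Solving simultaneously gives s = -19/13, t = -4/13.

s = -19/13, t = -4/13, minimum P = 6/13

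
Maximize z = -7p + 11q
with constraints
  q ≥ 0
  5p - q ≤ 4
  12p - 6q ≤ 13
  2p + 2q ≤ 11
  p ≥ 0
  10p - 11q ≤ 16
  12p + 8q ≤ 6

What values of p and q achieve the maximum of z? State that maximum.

p = 0, q = 3/4, maximum z = 33/4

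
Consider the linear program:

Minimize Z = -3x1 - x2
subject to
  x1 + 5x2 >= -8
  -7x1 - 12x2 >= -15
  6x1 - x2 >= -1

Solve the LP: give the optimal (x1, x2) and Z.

x1 = 171/23, x2 = -71/23, minimum Z = -442/23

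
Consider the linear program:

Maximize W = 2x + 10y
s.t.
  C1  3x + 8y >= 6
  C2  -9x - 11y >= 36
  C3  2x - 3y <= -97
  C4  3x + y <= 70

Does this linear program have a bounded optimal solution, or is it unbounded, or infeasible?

From the feasible point (-758/25, 303/25), moving in the direction (-8, 3) keeps every constraint satisfied while W increases without bound.

unbounded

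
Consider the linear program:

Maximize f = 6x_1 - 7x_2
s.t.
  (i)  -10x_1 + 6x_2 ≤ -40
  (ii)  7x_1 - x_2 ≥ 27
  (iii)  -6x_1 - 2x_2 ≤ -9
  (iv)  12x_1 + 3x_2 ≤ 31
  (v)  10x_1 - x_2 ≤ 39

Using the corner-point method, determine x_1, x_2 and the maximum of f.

x_1 = 87/26, x_2 = -72/13, maximum f = 765/13

Feasible corners and f = 6x_1 - 7x_2:
  (63/20, -99/20) → f = 1071/20
  (112/33, -107/33) → f = 1421/33
  (87/26, -72/13) → f = 765/13
  (74/21, -79/21) → f = 997/21

The optimum lies where -6x_1 - 2x_2 = -9 and 10x_1 - x_2 = 39.
Solving simultaneously gives x_1 = 87/26, x_2 = -72/13.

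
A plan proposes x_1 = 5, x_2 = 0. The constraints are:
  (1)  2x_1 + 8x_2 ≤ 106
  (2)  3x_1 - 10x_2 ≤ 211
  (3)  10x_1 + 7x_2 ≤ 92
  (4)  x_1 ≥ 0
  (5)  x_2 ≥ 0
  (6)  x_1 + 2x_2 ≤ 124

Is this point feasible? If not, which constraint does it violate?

feasible

(1): 10 ≤ 106 ✓
(2): 15 ≤ 211 ✓
(3): 50 ≤ 92 ✓
(4): 5 ≥ 0 ✓
(5): 0 ≥ 0 ✓
(6): 5 ≤ 124 ✓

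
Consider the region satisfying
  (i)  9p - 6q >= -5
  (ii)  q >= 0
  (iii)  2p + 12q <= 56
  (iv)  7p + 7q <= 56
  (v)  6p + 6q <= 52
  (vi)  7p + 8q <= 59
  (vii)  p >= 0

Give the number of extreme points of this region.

6

Intersecting each pair of boundary lines and keeping only the points that satisfy every inequality leaves:
  (23/10, 257/60)
  (0, 5/6)
  (8, 0)
  (0, 0)
  (65/17, 137/34)
  (5, 3)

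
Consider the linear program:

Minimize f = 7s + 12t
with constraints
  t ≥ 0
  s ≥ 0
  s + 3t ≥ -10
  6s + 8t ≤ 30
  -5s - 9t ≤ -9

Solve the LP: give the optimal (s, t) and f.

s = 0, t = 1, minimum f = 12

Vertices and f = 7s + 12t:
  (5, 0) → f = 35
  (9/5, 0) → f = 63/5
  (0, 15/4) → f = 45
  (0, 1) → f = 12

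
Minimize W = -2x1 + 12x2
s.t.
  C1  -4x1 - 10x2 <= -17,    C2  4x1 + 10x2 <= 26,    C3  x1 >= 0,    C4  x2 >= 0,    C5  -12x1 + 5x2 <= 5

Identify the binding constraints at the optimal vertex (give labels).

Vertices and W = -2x1 + 12x2:
  (17/4, 0) → W = -17/2
  (1/4, 8/5) → W = 187/10
  (13/2, 0) → W = -13
  (4/7, 83/35) → W = 956/35

The minimum is at (13/2, 0). Substituting into each constraint, equality holds for C2 and C4; the remaining constraints have slack.

C2 and C4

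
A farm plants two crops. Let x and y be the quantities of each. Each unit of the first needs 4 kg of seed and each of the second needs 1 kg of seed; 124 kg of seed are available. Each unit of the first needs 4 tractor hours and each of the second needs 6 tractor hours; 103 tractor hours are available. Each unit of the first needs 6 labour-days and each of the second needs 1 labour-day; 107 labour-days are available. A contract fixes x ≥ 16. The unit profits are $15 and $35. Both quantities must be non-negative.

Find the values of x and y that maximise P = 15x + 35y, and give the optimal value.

x = 16, y = 13/2, maximum P = 935/2

Vertices and P = 15x + 35y:
  (107/6, 0) → P = 535/2
  (16, 0) → P = 240
  (539/32, 95/16) → P = 14735/32
  (16, 13/2) → P = 935/2

At the optimal vertex, 4x + 6y = 103 and x = 16.
Solving simultaneously gives x = 16, y = 13/2.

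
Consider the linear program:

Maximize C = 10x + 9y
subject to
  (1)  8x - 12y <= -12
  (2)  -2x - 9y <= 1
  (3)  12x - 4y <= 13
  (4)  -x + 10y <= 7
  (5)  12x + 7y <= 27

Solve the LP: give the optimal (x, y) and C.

x = -9/17, y = 11/17, maximum C = 9/17

Corner points and C = 10x + 9y:
  (-5/4, 1/6) → C = -11
  (-9/17, 11/17) → C = 9/17
  (-73/29, 13/29) → C = -613/29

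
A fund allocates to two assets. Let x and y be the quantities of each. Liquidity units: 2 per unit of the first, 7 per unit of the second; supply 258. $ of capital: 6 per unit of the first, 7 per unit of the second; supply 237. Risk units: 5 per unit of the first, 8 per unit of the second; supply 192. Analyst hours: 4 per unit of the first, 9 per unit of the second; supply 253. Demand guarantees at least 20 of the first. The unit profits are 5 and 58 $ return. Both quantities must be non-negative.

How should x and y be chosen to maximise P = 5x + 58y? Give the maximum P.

Feasible corners and P = 5x + 58y:
  (192/5, 0) → P = 192
  (20, 0) → P = 100
  (20, 23/2) → P = 767

The optimum lies where 5x + 8y = 192 and x = 20.
Solving simultaneously gives x = 20, y = 23/2.

x = 20, y = 23/2, maximum P = 767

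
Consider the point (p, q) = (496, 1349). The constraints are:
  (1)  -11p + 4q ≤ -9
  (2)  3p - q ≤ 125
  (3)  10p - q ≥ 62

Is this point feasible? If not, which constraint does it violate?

Constraint (2): 3p - q = 139, which is not ≤ 125. All other constraints are satisfied.

not feasible — violates (2)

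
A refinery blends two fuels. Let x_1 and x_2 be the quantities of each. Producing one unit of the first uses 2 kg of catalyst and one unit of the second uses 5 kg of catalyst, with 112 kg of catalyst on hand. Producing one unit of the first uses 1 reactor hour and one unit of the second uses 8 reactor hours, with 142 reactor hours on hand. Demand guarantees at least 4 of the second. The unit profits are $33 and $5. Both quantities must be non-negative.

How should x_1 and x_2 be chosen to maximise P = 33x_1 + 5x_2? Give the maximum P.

x_1 = 46, x_2 = 4, maximum P = 1538

Vertices and P = 33x_1 + 5x_2:
  (0, 71/4) → P = 355/4
  (0, 4) → P = 20
  (186/11, 172/11) → P = 6998/11
  (46, 4) → P = 1538

The binding constraints are 2x_1 + 5x_2 = 112 and x_2 = 4.
Solving simultaneously gives x_1 = 46, x_2 = 4.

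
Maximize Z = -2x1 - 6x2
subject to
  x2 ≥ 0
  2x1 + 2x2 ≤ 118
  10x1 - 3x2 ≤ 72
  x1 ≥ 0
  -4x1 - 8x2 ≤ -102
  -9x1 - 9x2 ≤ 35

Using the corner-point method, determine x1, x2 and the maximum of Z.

Corner points and Z = -2x1 - 6x2:
  (249/13, 518/13) → Z = -3606/13
  (0, 59) → Z = -354
  (441/46, 183/23) → Z = -1539/23
  (0, 51/4) → Z = -153/2

The binding constraints are 10x1 - 3x2 = 72 and -4x1 - 8x2 = -102.
Solving simultaneously gives x1 = 441/46, x2 = 183/23.

x1 = 441/46, x2 = 183/23, maximum Z = -1539/23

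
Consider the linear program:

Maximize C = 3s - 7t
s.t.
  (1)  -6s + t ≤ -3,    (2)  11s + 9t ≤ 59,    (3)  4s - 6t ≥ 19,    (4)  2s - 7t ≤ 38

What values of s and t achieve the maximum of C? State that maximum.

s = 151/19, t = -60/19, maximum C = 873/19

Feasible corners and C = 3s - 7t:
  (-1/32, -51/16) → C = 711/32
  (-17/40, -111/20) → C = 1503/40
  (175/34, 9/34) → C = 231/17
  (151/19, -60/19) → C = 873/19

At the optimal vertex, 11s + 9t = 59 and 2s - 7t = 38.
Solving simultaneously gives s = 151/19, t = -60/19.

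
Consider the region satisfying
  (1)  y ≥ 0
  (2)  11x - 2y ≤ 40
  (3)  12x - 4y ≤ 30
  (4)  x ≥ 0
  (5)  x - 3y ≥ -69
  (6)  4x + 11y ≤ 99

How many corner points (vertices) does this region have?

Intersecting each pair of boundary lines and keeping only the points that satisfy every inequality leaves:
  (5/2, 0)
  (0, 0)
  (363/74, 267/37)
  (0, 9)

4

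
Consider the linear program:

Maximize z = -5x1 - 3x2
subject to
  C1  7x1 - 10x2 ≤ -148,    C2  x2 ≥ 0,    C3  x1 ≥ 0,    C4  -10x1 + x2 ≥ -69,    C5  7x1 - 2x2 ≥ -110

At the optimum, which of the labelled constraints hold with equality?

C1 and C3

Extreme points and z = -5x1 - 3x2:
  (0, 74/5) → z = -222/5
  (838/93, 1963/93) → z = -10079/93
  (0, 55) → z = -165
  (248/13, 1583/13) → z = -5989/13

The maximum is at (0, 74/5). Substituting into each constraint, equality holds for C1 and C3; the remaining constraints have slack.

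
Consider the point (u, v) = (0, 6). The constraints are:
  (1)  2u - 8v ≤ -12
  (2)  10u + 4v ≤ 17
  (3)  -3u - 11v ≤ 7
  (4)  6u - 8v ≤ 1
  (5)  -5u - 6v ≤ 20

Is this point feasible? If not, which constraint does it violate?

not feasible — violates (2)

Constraint (2): 10u + 4v = 24, which is not ≤ 17. All other constraints are satisfied.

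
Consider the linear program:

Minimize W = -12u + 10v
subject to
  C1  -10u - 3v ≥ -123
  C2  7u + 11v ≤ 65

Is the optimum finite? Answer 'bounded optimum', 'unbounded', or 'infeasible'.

From the feasible point (1158/89, -211/89), moving in the direction (3, -10) keeps every constraint satisfied while W decreases without bound.

unbounded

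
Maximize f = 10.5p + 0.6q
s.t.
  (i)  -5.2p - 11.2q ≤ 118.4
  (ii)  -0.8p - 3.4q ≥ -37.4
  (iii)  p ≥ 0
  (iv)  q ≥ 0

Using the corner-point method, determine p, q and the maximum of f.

p = 46.75, q = 0, maximum f = 490.875

Feasible corners and f = 10.5p + 0.6q:
  (0, 11) → f = 6.6
  (46.75, 0) → f = 490.875
  (0, 0) → f = 0

The binding constraints are -0.8p - 3.4q = -37.4 and q = 0.
Solving simultaneously gives p = 46.75, q = 0.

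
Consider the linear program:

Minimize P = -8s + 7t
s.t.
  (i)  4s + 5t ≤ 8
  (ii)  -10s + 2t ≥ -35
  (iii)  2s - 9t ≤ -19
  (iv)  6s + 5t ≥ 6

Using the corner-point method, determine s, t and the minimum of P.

s = -1/2, t = 2, minimum P = 18

The optimum lies where 4s + 5t = 8 and 2s - 9t = -19.
Solving simultaneously gives s = -1/2, t = 2.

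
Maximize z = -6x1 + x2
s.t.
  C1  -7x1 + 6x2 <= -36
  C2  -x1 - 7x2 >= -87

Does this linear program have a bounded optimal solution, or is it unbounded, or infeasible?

unbounded

From the feasible point (774/55, 573/55), moving in the direction (-6, -7) keeps every constraint satisfied while z increases without bound.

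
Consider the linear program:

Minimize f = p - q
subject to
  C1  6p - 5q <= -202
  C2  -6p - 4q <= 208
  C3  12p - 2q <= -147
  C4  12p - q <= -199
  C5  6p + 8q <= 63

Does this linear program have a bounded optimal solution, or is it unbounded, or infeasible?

Vertices and f = p - q:
  (-308/9, -2/3) → f = -302/9
  (-1301/78, 265/13) → f = -2891/78
  (-479/6, 271/4) → f = -1771/12
The feasible region has finitely many vertices and no improving ray; the minimum is -1771/12 at (-479/6, 271/4).

bounded optimum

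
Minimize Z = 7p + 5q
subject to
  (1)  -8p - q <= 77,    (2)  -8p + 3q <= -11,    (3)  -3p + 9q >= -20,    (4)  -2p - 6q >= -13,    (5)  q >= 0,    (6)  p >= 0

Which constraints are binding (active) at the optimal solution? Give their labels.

Vertices and Z = 7p + 5q:
  (35/18, 41/27) → Z = 1145/54
  (11/8, 0) → Z = 77/8
  (13/2, 0) → Z = 91/2

The minimum is at (11/8, 0). Substituting into each constraint, equality holds for (2) and (5); the remaining constraints have slack.

(2) and (5)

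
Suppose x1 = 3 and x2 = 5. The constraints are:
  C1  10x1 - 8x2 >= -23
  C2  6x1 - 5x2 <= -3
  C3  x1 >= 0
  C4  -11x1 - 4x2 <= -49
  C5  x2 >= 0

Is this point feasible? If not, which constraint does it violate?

C1: -10 ≥ -23 ✓
C2: -7 ≤ -3 ✓
C3: 3 ≥ 0 ✓
C4: -53 ≤ -49 ✓
C5: 5 ≥ 0 ✓

feasible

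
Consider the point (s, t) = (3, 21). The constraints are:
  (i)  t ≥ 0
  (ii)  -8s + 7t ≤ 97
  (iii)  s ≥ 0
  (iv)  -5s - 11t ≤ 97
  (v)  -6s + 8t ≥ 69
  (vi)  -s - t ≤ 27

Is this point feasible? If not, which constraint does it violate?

not feasible — violates (ii)

Constraint (ii): -8s + 7t = 123, which is not ≤ 97. All other constraints are satisfied.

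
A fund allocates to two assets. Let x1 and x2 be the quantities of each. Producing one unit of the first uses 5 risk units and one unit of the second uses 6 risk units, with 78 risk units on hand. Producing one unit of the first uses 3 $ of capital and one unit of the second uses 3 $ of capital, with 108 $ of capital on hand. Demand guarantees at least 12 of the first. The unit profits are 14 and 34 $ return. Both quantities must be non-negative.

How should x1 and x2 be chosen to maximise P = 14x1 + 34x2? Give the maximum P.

Vertices and P = 14x1 + 34x2:
  (78/5, 0) → P = 1092/5
  (12, 0) → P = 168
  (12, 3) → P = 270

x1 = 12, x2 = 3, maximum P = 270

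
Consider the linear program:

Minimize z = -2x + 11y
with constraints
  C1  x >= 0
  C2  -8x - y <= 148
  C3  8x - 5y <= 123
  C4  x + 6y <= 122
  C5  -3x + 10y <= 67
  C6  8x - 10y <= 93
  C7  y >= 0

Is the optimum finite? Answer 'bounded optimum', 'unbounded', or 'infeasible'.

bounded optimum

Feasible corners and z = -2x + 11y:
  (0, 67/10) → z = 737/10
  (0, 0) → z = 0
  (313/13, 181/13) → z = 105
  (153/8, 6) → z = 111/4
  (93/8, 0) → z = -93/4
The feasible region has finitely many vertices and no improving ray; the minimum is -93/4 at (93/8, 0).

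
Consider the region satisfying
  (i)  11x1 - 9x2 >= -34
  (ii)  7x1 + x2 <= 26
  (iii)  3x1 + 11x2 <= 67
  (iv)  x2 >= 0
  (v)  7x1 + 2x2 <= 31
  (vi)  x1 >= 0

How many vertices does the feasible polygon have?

6

Pairwise boundary intersections that survive every other constraint:
  (229/148, 839/148)
  (0, 34/9)
  (26/7, 0)
  (3, 5)
  (207/71, 376/71)
  (0, 0)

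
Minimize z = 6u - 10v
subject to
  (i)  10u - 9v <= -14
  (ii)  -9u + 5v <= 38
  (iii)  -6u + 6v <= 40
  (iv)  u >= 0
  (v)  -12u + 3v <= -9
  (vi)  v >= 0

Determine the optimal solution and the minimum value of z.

u = 46, v = 158/3, minimum z = -752/3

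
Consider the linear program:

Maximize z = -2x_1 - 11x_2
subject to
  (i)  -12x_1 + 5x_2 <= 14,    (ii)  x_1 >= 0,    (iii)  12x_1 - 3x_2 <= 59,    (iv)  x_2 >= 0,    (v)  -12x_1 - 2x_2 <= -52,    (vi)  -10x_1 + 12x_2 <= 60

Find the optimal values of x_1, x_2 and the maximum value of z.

x_1 = 13/3, x_2 = 0, maximum z = -26/3

Corner points and z = -2x_1 - 11x_2:
  (59/12, 0) → z = -59/6
  (148/19, 655/57) → z = -8093/57
  (13/3, 0) → z = -26/3
  (126/41, 310/41) → z = -3662/41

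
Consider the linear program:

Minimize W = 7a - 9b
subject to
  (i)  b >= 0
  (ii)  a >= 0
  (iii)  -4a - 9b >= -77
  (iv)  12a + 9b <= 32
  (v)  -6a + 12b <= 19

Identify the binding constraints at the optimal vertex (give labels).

Vertices and W = 7a - 9b:
  (0, 0) → W = 0
  (8/3, 0) → W = 56/3
  (0, 19/12) → W = -57/4
  (71/66, 70/33) → W = -763/66

The minimum is at (0, 19/12). Substituting into each constraint, equality holds for (ii) and (v); the remaining constraints have slack.

(ii) and (v)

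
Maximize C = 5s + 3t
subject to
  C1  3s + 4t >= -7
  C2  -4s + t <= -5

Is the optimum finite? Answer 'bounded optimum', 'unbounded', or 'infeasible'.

From the feasible point (13/19, -43/19), moving in the direction (1, 4) keeps every constraint satisfied while C increases without bound.

unbounded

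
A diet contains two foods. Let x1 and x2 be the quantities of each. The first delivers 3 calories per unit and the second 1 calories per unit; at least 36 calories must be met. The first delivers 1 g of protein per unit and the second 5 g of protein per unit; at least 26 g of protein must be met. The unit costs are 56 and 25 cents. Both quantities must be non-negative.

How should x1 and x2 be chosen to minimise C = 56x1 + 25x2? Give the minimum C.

x1 = 11, x2 = 3, minimum C = 691

Feasible corners and C = 56x1 + 25x2:
  (0, 36) → C = 900
  (26, 0) → C = 1456
  (11, 3) → C = 691
The feasible region is unbounded (it extends along (0, 1), (1, 0)), but C strictly increases along every unbounded feasible direction, so there is no improving ray and the minimum is attained at a vertex.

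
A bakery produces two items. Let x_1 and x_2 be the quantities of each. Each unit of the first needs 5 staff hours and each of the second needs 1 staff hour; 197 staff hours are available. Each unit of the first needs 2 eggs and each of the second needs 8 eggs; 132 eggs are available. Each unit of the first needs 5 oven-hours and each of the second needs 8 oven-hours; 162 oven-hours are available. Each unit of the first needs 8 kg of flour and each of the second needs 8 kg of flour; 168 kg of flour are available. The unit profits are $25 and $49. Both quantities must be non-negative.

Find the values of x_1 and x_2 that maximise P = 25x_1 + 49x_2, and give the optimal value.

x_1 = 6, x_2 = 15, maximum P = 885

Corner points and P = 25x_1 + 49x_2:
  (0, 0) → P = 0
  (0, 33/2) → P = 1617/2
  (21, 0) → P = 525
  (6, 15) → P = 885

The optimum lies where 2x_1 + 8x_2 = 132 and 8x_1 + 8x_2 = 168.
Solving simultaneously gives x_1 = 6, x_2 = 15.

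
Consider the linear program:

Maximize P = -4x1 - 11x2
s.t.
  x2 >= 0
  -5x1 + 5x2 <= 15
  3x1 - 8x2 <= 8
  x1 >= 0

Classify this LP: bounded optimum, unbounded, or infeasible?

bounded optimum

Feasible corners and P = -4x1 - 11x2:
  (8/3, 0) → P = -32/3
  (0, 0) → P = 0
  (0, 3) → P = -33
The feasible region has finitely many vertices and no improving ray; the maximum is 0 at (0, 0).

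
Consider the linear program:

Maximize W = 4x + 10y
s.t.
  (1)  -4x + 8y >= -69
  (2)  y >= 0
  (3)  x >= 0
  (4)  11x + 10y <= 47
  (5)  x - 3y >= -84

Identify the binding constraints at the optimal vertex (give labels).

(3) and (4)

Vertices and W = 4x + 10y:
  (0, 0) → W = 0
  (47/11, 0) → W = 188/11
  (0, 47/10) → W = 47

The maximum is at (0, 47/10). Substituting into each constraint, equality holds for (3) and (4); the remaining constraints have slack.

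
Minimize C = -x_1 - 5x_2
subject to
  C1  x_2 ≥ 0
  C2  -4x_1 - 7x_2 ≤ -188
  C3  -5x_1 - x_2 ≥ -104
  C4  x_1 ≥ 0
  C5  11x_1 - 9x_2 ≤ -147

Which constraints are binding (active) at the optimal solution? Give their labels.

C3 and C4

Feasible corners and C = -x_1 - 5x_2:
  (0, 188/7) → C = -940/7
  (663/113, 2656/113) → C = -13943/113
  (0, 104) → C = -520
  (789/56, 1879/56) → C = -1273/7

The minimum is at (0, 104). Substituting into each constraint, equality holds for C3 and C4; the remaining constraints have slack.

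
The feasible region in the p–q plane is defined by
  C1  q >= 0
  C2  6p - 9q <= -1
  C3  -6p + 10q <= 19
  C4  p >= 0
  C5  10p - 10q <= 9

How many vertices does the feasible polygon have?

4

Of the 10 pairwise boundary intersections, those satisfying every inequality are:
  (0, 1/9)
  (91/30, 32/15)
  (0, 19/10)
  (7, 61/10)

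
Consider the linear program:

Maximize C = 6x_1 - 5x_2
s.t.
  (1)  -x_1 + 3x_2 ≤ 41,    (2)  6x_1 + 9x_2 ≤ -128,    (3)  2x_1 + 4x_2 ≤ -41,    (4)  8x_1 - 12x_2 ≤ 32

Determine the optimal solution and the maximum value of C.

x_1 = -26/3, x_2 = -76/9, maximum C = -88/9

The feasible region is unbounded (it extends along (-3, -1), (-3, -2)), but C strictly decreases along every unbounded feasible direction, so there is no improving ray and the maximum is attained at a vertex.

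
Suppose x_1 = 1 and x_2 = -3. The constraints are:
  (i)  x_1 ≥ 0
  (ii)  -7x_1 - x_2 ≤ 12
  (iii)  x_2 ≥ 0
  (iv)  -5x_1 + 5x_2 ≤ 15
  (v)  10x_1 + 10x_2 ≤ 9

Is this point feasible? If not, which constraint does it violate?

Constraint (iii): x_2 = -3, which is not ≥ 0. All other constraints are satisfied.

not feasible — violates (iii)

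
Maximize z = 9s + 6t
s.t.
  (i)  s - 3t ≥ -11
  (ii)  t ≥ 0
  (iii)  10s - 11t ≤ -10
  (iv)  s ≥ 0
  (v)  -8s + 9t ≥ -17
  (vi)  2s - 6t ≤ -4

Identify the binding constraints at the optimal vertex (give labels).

(i) and (iii)

Vertices and z = 9s + 6t:
  (91/19, 100/19) → z = 1419/19
  (0, 11/3) → z = 22
  (0, 10/11) → z = 60/11

The maximum is at (91/19, 100/19). Substituting into each constraint, equality holds for (i) and (iii); the remaining constraints have slack.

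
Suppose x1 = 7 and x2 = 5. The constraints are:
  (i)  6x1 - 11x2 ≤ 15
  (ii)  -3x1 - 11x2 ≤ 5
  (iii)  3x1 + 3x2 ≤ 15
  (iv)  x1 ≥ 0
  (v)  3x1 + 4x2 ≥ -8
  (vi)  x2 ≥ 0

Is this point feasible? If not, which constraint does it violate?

not feasible — violates (iii)

Constraint (iii): 3x1 + 3x2 = 36, which is not ≤ 15. All other constraints are satisfied.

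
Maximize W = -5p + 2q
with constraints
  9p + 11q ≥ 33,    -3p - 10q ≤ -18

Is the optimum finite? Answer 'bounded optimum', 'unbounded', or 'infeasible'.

From the feasible point (44/19, 21/19), moving in the direction (-11, 9) keeps every constraint satisfied while W increases without bound.

unbounded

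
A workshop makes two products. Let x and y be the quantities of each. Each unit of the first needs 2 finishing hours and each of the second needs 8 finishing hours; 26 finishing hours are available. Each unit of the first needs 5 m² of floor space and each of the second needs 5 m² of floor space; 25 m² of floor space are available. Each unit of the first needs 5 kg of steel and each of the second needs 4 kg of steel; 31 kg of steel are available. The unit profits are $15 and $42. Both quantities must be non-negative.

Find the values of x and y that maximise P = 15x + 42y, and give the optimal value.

x = 7/3, y = 8/3, maximum P = 147

Extreme points and P = 15x + 42y:
  (0, 0) → P = 0
  (0, 13/4) → P = 273/2
  (5, 0) → P = 75
  (7/3, 8/3) → P = 147

The binding constraints are 2x + 8y = 26 and 5x + 5y = 25.
Solving simultaneously gives x = 7/3, y = 8/3.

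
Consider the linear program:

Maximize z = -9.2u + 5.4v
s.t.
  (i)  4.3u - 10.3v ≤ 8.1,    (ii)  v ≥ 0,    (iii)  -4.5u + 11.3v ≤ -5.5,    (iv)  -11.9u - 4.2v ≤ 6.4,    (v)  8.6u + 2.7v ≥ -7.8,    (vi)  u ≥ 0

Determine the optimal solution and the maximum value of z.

Vertices and z = -9.2u + 5.4v:
  (81/43, 0) → z = -3726/215
  (109/7, 40/7) → z = -562/5
  (11/9, 0) → z = -506/45

u = 11/9, v = 0, maximum z = -506/45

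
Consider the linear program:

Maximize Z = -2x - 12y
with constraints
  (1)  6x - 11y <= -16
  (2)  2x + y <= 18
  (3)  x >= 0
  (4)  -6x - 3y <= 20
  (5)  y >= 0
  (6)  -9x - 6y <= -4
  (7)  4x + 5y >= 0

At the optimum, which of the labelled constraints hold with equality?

(1) and (3)

Corner points and Z = -2x - 12y:
  (13/2, 5) → Z = -73
  (0, 16/11) → Z = -192/11
  (0, 18) → Z = -216

The maximum is at (0, 16/11). Substituting into each constraint, equality holds for (1) and (3); the remaining constraints have slack.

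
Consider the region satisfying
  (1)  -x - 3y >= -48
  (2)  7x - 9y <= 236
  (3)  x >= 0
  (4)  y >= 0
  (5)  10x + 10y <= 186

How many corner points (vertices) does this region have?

Pairwise boundary intersections that survive every other constraint:
  (0, 16)
  (39/10, 147/10)
  (0, 0)
  (93/5, 0)

4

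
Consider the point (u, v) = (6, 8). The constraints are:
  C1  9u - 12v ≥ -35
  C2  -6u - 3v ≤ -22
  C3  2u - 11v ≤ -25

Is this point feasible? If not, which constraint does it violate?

Constraint C1: 9u - 12v = -42, which is not ≥ -35. All other constraints are satisfied.

not feasible — violates C1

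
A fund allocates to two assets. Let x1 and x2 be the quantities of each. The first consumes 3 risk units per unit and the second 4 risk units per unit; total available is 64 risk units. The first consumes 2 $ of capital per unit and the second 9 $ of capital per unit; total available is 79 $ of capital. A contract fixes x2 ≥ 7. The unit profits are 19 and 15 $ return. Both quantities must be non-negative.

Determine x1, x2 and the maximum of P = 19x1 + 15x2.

Extreme points and P = 19x1 + 15x2:
  (0, 79/9) → P = 395/3
  (0, 7) → P = 105
  (8, 7) → P = 257

x1 = 8, x2 = 7, maximum P = 257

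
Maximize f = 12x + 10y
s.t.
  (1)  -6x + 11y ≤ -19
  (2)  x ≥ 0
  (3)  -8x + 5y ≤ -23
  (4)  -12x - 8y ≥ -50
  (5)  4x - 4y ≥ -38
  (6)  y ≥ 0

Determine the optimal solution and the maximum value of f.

Corner points and f = 12x + 10y:
  (39/10, 2/5) → f = 254/5
  (19/6, 0) → f = 38
  (25/6, 0) → f = 50

At the optimal vertex, -6x + 11y = -19 and -12x - 8y = -50.
Solving simultaneously gives x = 39/10, y = 2/5.

x = 39/10, y = 2/5, maximum f = 254/5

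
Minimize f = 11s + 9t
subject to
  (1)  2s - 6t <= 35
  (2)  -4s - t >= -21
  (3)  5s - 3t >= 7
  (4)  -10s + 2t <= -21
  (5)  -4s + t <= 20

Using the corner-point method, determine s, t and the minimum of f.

s = 1, t = -11/2, minimum f = -77/2

Extreme points and f = 11s + 9t:
  (161/26, -49/13) → f = 889/26
  (1, -11/2) → f = -77/2
  (70/17, 77/17) → f = 1463/17
  (49/20, 7/4) → f = 427/10

At the optimal vertex, 2s - 6t = 35 and -10s + 2t = -21.
Solving simultaneously gives s = 1, t = -11/2.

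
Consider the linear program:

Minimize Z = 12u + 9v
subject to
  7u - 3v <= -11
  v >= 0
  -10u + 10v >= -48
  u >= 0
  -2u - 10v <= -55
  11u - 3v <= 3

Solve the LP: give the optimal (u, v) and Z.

u = 0, v = 11/2, minimum Z = 99/2

Vertices and Z = 12u + 9v:
  (55/76, 407/76) → Z = 4323/76
  (7/2, 71/6) → Z = 297/2
  (0, 11/2) → Z = 99/2
The feasible region is unbounded (it extends along (0, 1), (3, 11)), but Z strictly increases along every unbounded feasible direction, so there is no improving ray and the minimum is attained at a vertex.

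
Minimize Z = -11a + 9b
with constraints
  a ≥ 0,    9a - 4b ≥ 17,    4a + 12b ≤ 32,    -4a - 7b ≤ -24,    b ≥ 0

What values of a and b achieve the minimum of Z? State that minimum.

Extreme points and Z = -11a + 9b:
  (16/5, 8/5) → Z = -104/5
  (8, 0) → Z = -88
  (6, 0) → Z = -66

The optimum lies where 4a + 12b = 32 and b = 0.
Solving simultaneously gives a = 8, b = 0.

a = 8, b = 0, minimum Z = -88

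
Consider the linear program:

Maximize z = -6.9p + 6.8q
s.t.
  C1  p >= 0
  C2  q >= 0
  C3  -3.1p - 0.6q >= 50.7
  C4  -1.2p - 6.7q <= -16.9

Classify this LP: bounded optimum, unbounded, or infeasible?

The boundaries p = 0 and -1.2p - 6.7q = -16.9 meet at (0, 169/67), but that point violates -3.1p - 0.6q ≥ 50.7. Every candidate vertex is excluded by some other constraint, so the feasible region is empty.

infeasible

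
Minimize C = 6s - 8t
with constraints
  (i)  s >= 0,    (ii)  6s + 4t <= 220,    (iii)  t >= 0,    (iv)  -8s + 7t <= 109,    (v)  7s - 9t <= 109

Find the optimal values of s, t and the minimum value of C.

s = 552/37, t = 1207/37, minimum C = -6344/37

Corner points and C = 6s - 8t:
  (0, 0) → C = 0
  (0, 109/7) → C = -872/7
  (552/37, 1207/37) → C = -6344/37
  (1208/41, 443/41) → C = 3704/41
  (109/7, 0) → C = 654/7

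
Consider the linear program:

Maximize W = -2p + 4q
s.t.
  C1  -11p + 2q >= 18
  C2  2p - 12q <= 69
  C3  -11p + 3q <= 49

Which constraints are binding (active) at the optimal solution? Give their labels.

C1 and C3

Feasible corners and W = -2p + 4q:
  (-177/64, -795/128) → W = -309/16
  (4, 31) → W = 116
  (-265/42, -857/126) → W = -919/63

The maximum is at (4, 31). Substituting into each constraint, equality holds for C1 and C3; the remaining constraints have slack.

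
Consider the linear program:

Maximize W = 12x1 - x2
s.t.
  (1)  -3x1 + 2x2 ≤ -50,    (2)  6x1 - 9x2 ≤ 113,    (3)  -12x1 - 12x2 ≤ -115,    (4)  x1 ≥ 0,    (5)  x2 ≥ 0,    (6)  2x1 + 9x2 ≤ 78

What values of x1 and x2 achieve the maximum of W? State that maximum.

x1 = 191/8, x2 = 121/36, maximum W = 10193/36

Corner points and W = 12x1 - x2:
  (50/3, 0) → W = 200
  (606/31, 134/31) → W = 7138/31
  (113/6, 0) → W = 226
  (191/8, 121/36) → W = 10193/36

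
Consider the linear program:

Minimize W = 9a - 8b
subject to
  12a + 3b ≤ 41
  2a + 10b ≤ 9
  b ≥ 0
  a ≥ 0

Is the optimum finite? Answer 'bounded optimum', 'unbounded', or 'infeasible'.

Vertices and W = 9a - 8b:
  (383/114, 13/57) → W = 3239/114
  (41/12, 0) → W = 123/4
  (0, 9/10) → W = -36/5
  (0, 0) → W = 0
The feasible region has finitely many vertices and no improving ray; the minimum is -36/5 at (0, 9/10).

bounded optimum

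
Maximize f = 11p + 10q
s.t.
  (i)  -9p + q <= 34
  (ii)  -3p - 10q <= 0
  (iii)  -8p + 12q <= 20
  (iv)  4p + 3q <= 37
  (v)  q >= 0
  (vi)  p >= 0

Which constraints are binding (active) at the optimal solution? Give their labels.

(iii) and (iv)

Vertices and f = 11p + 10q:
  (0, 0) → f = 0
  (16/3, 47/9) → f = 998/9
  (0, 5/3) → f = 50/3
  (37/4, 0) → f = 407/4

The maximum is at (16/3, 47/9). Substituting into each constraint, equality holds for (iii) and (iv); the remaining constraints have slack.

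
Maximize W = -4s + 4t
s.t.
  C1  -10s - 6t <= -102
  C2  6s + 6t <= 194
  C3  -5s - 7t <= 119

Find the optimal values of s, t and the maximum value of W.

Extreme points and W = -4s + 4t:
  (-23, 166/3) → W = 940/3
  (357/10, -85/2) → W = -1564/5
  (518/3, -421/3) → W = -1252

s = -23, t = 166/3, maximum W = 940/3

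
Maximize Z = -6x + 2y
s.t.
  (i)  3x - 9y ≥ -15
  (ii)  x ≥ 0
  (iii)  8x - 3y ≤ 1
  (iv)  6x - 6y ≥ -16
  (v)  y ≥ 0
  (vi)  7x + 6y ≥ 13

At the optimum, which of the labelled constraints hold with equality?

Extreme points and Z = -6x + 2y:
  (6/7, 41/21) → Z = -26/21
  (1/3, 16/9) → Z = 14/9
  (15/23, 97/69) → Z = -76/69

The maximum is at (1/3, 16/9). Substituting into each constraint, equality holds for (i) and (vi); the remaining constraints have slack.

(i) and (vi)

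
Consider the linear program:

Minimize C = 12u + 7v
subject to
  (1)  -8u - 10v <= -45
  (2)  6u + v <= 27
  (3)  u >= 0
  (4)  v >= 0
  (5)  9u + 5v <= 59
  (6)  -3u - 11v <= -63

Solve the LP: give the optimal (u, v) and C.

u = 0, v = 63/11, minimum C = 441/11

Extreme points and C = 12u + 7v:
  (76/21, 37/7) → C = 563/7
  (26/7, 33/7) → C = 543/7
  (0, 59/5) → C = 413/5
  (0, 63/11) → C = 441/11

At the optimal vertex, u = 0 and -3u - 11v = -63.
Solving simultaneously gives u = 0, v = 63/11.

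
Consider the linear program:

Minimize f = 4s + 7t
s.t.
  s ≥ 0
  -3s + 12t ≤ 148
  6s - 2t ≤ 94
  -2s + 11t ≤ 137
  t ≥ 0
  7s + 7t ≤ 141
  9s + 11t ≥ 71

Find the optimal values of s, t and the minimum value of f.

Corner points and f = 4s + 7t:
  (0, 37/3) → f = 259/3
  (0, 71/11) → f = 497/11
  (16/9, 115/9) → f = 869/9
  (47/3, 0) → f = 188/3
  (235/14, 47/14) → f = 1269/14
  (592/91, 1241/91) → f = 11055/91
  (71/9, 0) → f = 284/9

s = 71/9, t = 0, minimum f = 284/9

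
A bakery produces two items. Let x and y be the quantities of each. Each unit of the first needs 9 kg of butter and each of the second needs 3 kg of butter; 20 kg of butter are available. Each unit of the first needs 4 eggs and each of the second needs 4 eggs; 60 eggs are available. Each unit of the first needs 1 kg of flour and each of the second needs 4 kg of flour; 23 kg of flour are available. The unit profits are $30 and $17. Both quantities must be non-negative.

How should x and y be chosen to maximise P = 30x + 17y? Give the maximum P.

Vertices and P = 30x + 17y:
  (0, 0) → P = 0
  (0, 23/4) → P = 391/4
  (20/9, 0) → P = 200/3
  (1/3, 17/3) → P = 319/3

x = 1/3, y = 17/3, maximum P = 319/3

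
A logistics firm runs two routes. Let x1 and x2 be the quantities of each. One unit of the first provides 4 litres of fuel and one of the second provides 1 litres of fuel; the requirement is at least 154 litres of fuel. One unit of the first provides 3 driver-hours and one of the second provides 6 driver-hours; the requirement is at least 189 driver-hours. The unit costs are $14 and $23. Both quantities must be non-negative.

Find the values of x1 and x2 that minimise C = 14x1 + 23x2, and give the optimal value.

x1 = 35, x2 = 14, minimum C = 812

Extreme points and C = 14x1 + 23x2:
  (0, 154) → C = 3542
  (63, 0) → C = 882
  (35, 14) → C = 812
The feasible region is unbounded (it extends along (0, 1), (1, 0)), but C strictly increases along every unbounded feasible direction, so there is no improving ray and the minimum is attained at a vertex.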